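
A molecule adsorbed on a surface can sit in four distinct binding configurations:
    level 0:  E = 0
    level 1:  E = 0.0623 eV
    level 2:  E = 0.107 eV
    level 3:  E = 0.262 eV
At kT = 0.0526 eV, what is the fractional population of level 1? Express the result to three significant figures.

Eᵢ/kT = 0, 1.1844, 2.0342, 4.9810.
Z = Σ e^(−Eᵢ/kT) = e^(−0) + e^(−1.1844) + e^(−2.0342) + e^(−4.9810) = 1.0000 + 0.30593 + 0.13079 + 0.0068672 = 1.4436.
P₁ = e^(−E₁/kT) / Z = 0.30593/1.4436 = 0.212.

0.212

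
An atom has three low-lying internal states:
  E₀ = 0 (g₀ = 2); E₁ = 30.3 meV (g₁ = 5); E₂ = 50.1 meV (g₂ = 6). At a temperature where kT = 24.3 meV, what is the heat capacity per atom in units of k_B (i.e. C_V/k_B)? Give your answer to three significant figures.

Eᵢ/kT = 0, 1.2469, 2.0617.
Z = Σ gᵢe^(−Eᵢ/kT) = 2·e^(−0) + 5·e^(−1.2469) + 6·e^(−2.0617) = 2.0000 + 1.4370 + 0.76342 = 4.2004.
⟨E⟩ = 19.472 meV, ⟨E²⟩ = 770.28 meV².
C_V/k_B = (⟨E²⟩ − ⟨E⟩²)/(kT)² = (770.28 − 379.16)/590.49 = 0.662.

0.662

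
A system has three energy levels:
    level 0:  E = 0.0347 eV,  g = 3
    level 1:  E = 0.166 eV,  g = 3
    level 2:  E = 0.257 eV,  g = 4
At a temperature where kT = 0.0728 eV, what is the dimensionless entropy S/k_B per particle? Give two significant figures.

Eᵢ/kT = 0.4766, 2.280, 3.530.
Z = Σ gᵢe^(−Eᵢ/kT) = 3·e^(−0.4766) + 3·e^(−2.280) + 4·e^(−3.530) = 1.863 + 0.3069 + 0.1172 = 2.287.
⟨E⟩ = Σ EᵢPᵢ = 0.06371 eV.
S/k_B = ln Z + ⟨E⟩/kT = ln(2.287) + 0.06371/0.0728 = 0.8272 + 0.8751 = 1.7.

1.7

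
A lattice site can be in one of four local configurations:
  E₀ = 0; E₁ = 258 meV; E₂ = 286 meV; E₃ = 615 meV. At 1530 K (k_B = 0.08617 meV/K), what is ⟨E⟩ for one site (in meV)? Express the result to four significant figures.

59.23 meV

k_BT = 0.08617 × 1530 K = 131.840 meV.
Eᵢ/kT = 0, 1.95692, 2.16930, 4.66475.
Z = Σ e^(−Eᵢ/kT) = e^(−0) + e^(−1.95692) + e^(−2.16930) + e^(−4.66475) = 1.00000 + 0.141293 + 0.114258 + 0.00942160 = 1.26497.
⟨E⟩ = Σ Eᵢ e^(−Eᵢ/kT) / Z = (0·1.00000 + 258·0.141293 + 286·0.114258 + 615·0.00942160) / 1.26497 = 59.23 meV.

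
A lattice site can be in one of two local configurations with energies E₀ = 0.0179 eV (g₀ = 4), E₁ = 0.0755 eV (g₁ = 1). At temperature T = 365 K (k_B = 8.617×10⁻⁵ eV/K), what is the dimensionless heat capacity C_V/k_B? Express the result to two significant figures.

k_BT = 8.617×10⁻⁵ × 365 K = 0.03145 eV.
Eᵢ/kT = 0.5692, 2.401.
Z = Σ gᵢe^(−Eᵢ/kT) = 4·e^(−0.5692) + 1·e^(−2.401) = 2.264 + 0.09063 = 2.355.
⟨E⟩ = 0.02011 eV, ⟨E²⟩ = 0.0005274 eV².
C_V/k_B = (⟨E²⟩ − ⟨E⟩²)/(kT)² = (0.0005274 − 0.0004044)/0.0009891 = 0.12.

0.12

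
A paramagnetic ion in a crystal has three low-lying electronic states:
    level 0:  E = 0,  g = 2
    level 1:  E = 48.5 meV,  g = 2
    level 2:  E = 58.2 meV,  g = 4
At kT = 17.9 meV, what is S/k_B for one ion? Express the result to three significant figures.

1.21

Eᵢ/kT = 0, 2.7095, 3.2514.
Z = Σ gᵢe^(−Eᵢ/kT) = 2·e^(−0) + 2·e^(−2.7095) + 4·e^(−3.2514) = 2.0000 + 0.13314 + 0.15488 = 2.2880.
⟨E⟩ = Σ EᵢPᵢ = 6.7619 meV.
S/k_B = ln Z + ⟨E⟩/kT = ln(2.2880) + 6.7619/17.9 = 0.82768 + 0.37776 = 1.21.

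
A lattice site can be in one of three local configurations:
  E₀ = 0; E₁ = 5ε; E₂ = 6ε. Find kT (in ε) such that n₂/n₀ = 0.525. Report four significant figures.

n₂/n₀ = exp[−(E₂−E₀)/kT] = 0.525.
⇒ (E₂−E₀)/kT = ln(1/0.525) = ln(1.90476) = 0.644356.
kT = 6ε / 0.644356 = 9.312 ε.

9.312 ε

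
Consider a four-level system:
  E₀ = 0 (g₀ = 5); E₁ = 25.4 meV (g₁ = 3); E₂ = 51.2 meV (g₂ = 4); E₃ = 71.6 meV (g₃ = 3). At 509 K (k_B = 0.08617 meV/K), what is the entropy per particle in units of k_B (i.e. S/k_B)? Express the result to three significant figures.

2.54

k_BT = 0.08617 × 509 K = 43.861 meV.
Eᵢ/kT = 0, 0.57910, 1.1673, 1.6324.
Z = Σ gᵢe^(−Eᵢ/kT) = 5·e^(−0) + 3·e^(−0.57910) + 4·e^(−1.1673) + 3·e^(−1.6324) = 5.0000 + 1.6812 + 1.2448 + 0.58638 = 8.5124.
⟨E⟩ = Σ EᵢPᵢ = 17.436 meV.
S/k_B = ln Z + ⟨E⟩/kT = ln(8.5124) + 17.436/43.861 = 2.1415 + 0.39753 = 2.54.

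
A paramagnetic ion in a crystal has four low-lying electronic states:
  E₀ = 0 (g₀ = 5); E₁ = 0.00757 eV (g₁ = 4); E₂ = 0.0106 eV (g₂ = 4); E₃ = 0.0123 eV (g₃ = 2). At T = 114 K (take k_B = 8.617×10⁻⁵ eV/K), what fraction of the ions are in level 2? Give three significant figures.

0.155

k_BT = 8.617×10⁻⁵ × 114 K = 0.0098234 eV.
Eᵢ/kT = 0, 0.77061, 1.0791, 1.2521.
Z = Σ gᵢe^(−Eᵢ/kT) = 5·e^(−0) + 4·e^(−0.77061) + 4·e^(−1.0791) + 2·e^(−1.2521) = 5.0000 + 1.8509 + 1.3596 + 0.57181 = 8.7823.
P₂ = g₂ e^(−E₂/kT) / Z = 1.3596/8.7823 = 0.155.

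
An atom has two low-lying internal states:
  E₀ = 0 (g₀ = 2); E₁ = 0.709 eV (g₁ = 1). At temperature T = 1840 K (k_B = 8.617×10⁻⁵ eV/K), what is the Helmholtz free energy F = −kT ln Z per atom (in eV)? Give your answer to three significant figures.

-0.111 eV

k_BT = 8.617×10⁻⁵ × 1840 K = 0.15855 eV.
Eᵢ/kT = 0, 4.4718.
Z = Σ gᵢe^(−Eᵢ/kT) = 2·e^(−0) + 1·e^(−4.4718) = 2.0000 + 0.011427 = 2.0114.
F = −kT ln Z = −0.15855 × ln(2.0114) = −0.15855 × 0.69883 = -0.111 eV.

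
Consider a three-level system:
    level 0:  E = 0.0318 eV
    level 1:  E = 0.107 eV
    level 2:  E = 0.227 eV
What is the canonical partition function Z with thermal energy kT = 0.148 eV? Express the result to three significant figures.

Z = 1.51

Eᵢ/kT = 0.21486, 0.72297, 1.5338.
Z = Σ e^(−Eᵢ/kT) = e^(−0.21486) + e^(−0.72297) + e^(−1.5338) = 0.80665 + 0.48531 + 0.21571 = 1.5077.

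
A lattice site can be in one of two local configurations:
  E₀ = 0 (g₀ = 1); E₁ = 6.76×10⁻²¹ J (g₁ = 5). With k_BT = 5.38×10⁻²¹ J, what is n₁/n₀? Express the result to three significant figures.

n₁/n₀ = (g₁/g₀) exp[−(E₁−E₀)/kT] = (5/1) × exp(−(6.76 ×10⁻²¹ J)/(5.38 ×10⁻²¹ J)) = (5/1) × exp(-1.2565) = 1.42.

1.42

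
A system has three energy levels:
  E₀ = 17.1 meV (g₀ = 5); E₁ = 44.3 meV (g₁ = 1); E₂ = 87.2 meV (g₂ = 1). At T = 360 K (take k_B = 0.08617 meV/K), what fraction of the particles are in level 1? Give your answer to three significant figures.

0.0754

k_BT = 0.08617 × 360 K = 31.021 meV.
Eᵢ/kT = 0.55124, 1.4281, 2.8110.
Z = Σ gᵢe^(−Eᵢ/kT) = 5·e^(−0.55124) + 1·e^(−1.4281) + 1·e^(−2.8110) = 2.8812 + 0.23976 + 0.060145 = 3.1811.
P₁ = g₁ e^(−E₁/kT) / Z = 0.23976/3.1811 = 0.0754.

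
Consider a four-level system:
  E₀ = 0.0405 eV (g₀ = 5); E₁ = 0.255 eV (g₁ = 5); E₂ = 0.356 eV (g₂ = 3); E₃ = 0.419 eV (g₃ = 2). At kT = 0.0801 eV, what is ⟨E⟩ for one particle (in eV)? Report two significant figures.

Eᵢ/kT = 0.5056, 3.184, 4.444, 5.231.
Z = Σ gᵢe^(−Eᵢ/kT) = 5·e^(−0.5056) + 5·e^(−3.184) + 3·e^(−4.444) + 2·e^(−5.231) = 3.016 + 0.2071 + 0.03525 + 0.01070 = 3.269.
⟨E⟩ = Σ Eᵢ gᵢe^(−Eᵢ/kT) / Z = (0.0405·3.016 + 0.255·0.2071 + 0.356·0.03525 + 0.419·0.01070) / 3.269 = 0.059 eV.

0.059 eV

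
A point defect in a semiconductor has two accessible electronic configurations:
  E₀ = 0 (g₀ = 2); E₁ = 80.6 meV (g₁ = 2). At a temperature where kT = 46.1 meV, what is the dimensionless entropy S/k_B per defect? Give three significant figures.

Eᵢ/kT = 0, 1.7484.
Z = Σ gᵢe^(−Eᵢ/kT) = 2·e^(−0) + 2·e^(−1.7484) = 2.0000 + 0.34810 = 2.3481.
⟨E⟩ = Σ EᵢPᵢ = 11.949 meV.
S/k_B = ln Z + ⟨E⟩/kT = ln(2.3481) + 11.949/46.1 = 0.85361 + 0.25920 = 1.11.

1.11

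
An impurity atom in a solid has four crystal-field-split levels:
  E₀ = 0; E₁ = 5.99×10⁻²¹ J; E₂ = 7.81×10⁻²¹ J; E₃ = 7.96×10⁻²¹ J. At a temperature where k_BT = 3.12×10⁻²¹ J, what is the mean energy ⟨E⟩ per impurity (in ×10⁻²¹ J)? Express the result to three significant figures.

1.64 ×10⁻²¹ J

Eᵢ/kT = 0, 1.9199, 2.5032, 2.5513.
Z = Σ e^(−Eᵢ/kT) = e^(−0) + e^(−1.9199) + e^(−2.5032) + e^(−2.5513) = 1.0000 + 0.14662 + 0.081823 + 0.077980 = 1.3064.
⟨E⟩ = Σ Eᵢ e^(−Eᵢ/kT) / Z = (0·1.0000 + 5.99·0.14662 + 7.81·0.081823 + 7.96·0.077980) / 1.3064 = 1.64 ×10⁻²¹ J.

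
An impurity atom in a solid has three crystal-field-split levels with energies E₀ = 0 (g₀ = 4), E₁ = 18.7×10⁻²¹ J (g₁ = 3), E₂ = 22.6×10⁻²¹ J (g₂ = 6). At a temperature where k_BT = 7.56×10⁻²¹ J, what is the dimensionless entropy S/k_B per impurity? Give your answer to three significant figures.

Eᵢ/kT = 0, 2.4735, 2.9894.
Z = Σ gᵢe^(−Eᵢ/kT) = 4·e^(−0) + 3·e^(−2.4735) + 6·e^(−2.9894) = 4.0000 + 0.25287 + 0.30191 = 4.5548.
⟨E⟩ = Σ EᵢPᵢ = 2.5362 ×10⁻²¹ J.
S/k_B = ln Z + ⟨E⟩/kT = ln(4.5548) + 2.5362/7.56 = 1.5162 + 0.33548 = 1.85.

1.85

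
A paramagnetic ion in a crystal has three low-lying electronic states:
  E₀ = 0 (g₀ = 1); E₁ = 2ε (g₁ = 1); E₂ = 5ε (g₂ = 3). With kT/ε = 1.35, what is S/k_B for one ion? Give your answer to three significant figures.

Eᵢ/kT = 0, 1.4815, 3.7037.
Z = Σ gᵢe^(−Eᵢ/kT) = 1·e^(−0) + 1·e^(−1.4815) + 3·e^(−3.7037) = 1.0000 + 0.22730 + 0.073897 = 1.3012.
⟨E⟩ = Σ EᵢPᵢ = 0.63333 ε.
S/k_B = ln Z + ⟨E⟩/kT = ln(1.3012) + 0.63333/1.35 = 0.26329 + 0.46913 = 0.732.

0.732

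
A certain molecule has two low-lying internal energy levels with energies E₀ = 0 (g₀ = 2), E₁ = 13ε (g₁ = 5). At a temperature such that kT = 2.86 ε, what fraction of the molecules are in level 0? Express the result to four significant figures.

Eᵢ/kT = 0, 4.54545.
Z = Σ gᵢe^(−Eᵢ/kT) = 2·e^(−0) + 5·e^(−4.54545) = 2.00000 + 0.0530770 = 2.05308.
P₀ = g₀ e^(−E₀/kT) / Z = 2.00000/2.05308 = 0.9741.

0.9741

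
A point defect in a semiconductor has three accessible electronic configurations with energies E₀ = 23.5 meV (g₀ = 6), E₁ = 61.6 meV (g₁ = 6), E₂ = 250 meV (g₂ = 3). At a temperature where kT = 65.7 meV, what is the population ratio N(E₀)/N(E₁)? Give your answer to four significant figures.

n₀/n₁ = (g₀/g₁) exp[−(E₀−E₁)/kT] = (6/6) × exp(−(-38.1 meV)/(65.7 meV)) = (6/6) × exp(0.579909) = 1.786.

1.786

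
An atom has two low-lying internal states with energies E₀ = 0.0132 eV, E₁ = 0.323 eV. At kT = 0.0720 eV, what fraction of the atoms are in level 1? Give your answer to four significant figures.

Eᵢ/kT = 0.183333, 4.48611.
Z = Σ e^(−Eᵢ/kT) = e^(−0.183333) + e^(−4.48611) = 0.832491 + 0.0112644 = 0.843755.
P₁ = e^(−E₁/kT) / Z = 0.0112644/0.843755 = 0.01335.

0.01335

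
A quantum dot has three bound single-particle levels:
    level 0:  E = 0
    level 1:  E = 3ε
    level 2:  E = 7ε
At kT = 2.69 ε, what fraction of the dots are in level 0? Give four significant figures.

Eᵢ/kT = 0, 1.11524, 2.60223.
Z = Σ e^(−Eᵢ/kT) = e^(−0) + e^(−1.11524) + e^(−2.60223) = 1.00000 + 0.327837 + 0.0741081 = 1.40195.
P₀ = e^(−E₀/kT) / Z = 1.00000/1.40195 = 0.7133.

0.7133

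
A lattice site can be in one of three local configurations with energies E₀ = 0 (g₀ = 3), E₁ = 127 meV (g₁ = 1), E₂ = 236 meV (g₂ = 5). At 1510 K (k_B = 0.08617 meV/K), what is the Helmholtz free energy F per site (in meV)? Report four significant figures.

-186.5 meV

k_BT = 0.08617 × 1510 K = 130.117 meV.
Eᵢ/kT = 0, 0.976045, 1.81375.
Z = Σ gᵢe^(−Eᵢ/kT) = 3·e^(−0) + 1·e^(−0.976045) + 5·e^(−1.81375) = 3.00000 + 0.376798 + 0.815208 = 4.19201.
F = −kT ln Z = −130.117 × ln(4.19201) = −130.117 × 1.43318 = -186.5 meV.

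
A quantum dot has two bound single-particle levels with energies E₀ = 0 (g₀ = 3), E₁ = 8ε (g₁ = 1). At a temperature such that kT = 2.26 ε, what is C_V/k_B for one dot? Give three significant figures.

0.119

Eᵢ/kT = 0, 3.5398.
Z = Σ gᵢe^(−Eᵢ/kT) = 3·e^(−0) + 1·e^(−3.5398) = 3.0000 + 0.029019 = 3.0290.
⟨E⟩ = 0.076643 ε, ⟨E²⟩ = 0.61314 ε².
C_V/k_B = (⟨E²⟩ − ⟨E⟩²)/(kT)² = (0.61314 − 0.0058741)/5.1076 = 0.119.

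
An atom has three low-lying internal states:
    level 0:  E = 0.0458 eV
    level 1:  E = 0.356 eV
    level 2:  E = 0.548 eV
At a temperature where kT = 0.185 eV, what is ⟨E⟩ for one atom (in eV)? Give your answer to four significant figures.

0.1186 eV

Eᵢ/kT = 0.247568, 1.92432, 2.96216.
Z = Σ e^(−Eᵢ/kT) = e^(−0.247568) + e^(−1.92432) + e^(−2.96216) = 0.780697 + 0.145975 + 0.0517071 = 0.978379.
⟨E⟩ = Σ Eᵢ e^(−Eᵢ/kT) / Z = (0.0458·0.780697 + 0.356·0.145975 + 0.548·0.0517071) / 0.978379 = 0.1186 eV.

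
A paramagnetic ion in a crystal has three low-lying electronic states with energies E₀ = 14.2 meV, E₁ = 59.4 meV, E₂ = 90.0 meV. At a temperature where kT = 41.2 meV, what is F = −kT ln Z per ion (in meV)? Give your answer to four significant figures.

Eᵢ/kT = 0.344660, 1.44175, 2.18447.
Z = Σ e^(−Eᵢ/kT) = e^(−0.344660) + e^(−1.44175) + e^(−2.18447) = 0.708461 + 0.236513 + 0.112537 = 1.05751.
F = −kT ln Z = −41.2 × ln(1.05751) = −41.2 × 0.0559171 = -2.304 meV.

-2.304 meV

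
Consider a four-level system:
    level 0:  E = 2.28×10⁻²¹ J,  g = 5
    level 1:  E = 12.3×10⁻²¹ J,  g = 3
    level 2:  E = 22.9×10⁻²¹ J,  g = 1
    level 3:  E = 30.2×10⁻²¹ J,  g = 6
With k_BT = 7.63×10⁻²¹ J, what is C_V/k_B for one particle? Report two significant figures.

0.57

Eᵢ/kT = 0.2988, 1.612, 3.001, 3.958.
Z = Σ gᵢe^(−Eᵢ/kT) = 5·e^(−0.2988) + 3·e^(−1.612) + 1·e^(−3.001) + 6·e^(−3.958) = 3.709 + 0.5985 + 0.04974 + 0.1146 = 4.472.
⟨E⟩ = 4.566, ⟨E²⟩ = 53.76.
C_V/k_B = (⟨E²⟩ − ⟨E⟩²)/(kT)² = (53.76 − 20.85)/58.22 = 0.57.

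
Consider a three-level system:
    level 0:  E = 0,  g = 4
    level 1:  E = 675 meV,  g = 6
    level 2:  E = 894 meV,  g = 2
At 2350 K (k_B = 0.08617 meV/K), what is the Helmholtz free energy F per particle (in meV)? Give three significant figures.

k_BT = 0.08617 × 2350 K = 202.50 meV.
Eᵢ/kT = 0, 3.3333, 4.4148.
Z = Σ gᵢe^(−Eᵢ/kT) = 4·e^(−0) + 6·e^(−3.3333) + 2·e^(−4.4148) = 4.0000 + 0.21405 + 0.024194 = 4.2382.
F = −kT ln Z = −202.50 × ln(4.2382) = −202.50 × 1.4441 = -292 meV.

-292 meV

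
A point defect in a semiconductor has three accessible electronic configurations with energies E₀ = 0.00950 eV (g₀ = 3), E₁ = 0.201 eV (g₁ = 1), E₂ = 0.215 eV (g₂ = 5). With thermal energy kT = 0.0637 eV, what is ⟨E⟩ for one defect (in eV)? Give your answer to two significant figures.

0.025 eV

Eᵢ/kT = 0.1491, 3.155, 3.375.
Z = Σ gᵢe^(−Eᵢ/kT) = 3·e^(−0.1491) + 1·e^(−3.155) + 5·e^(−3.375) = 2.584 + 0.04264 + 0.1711 = 2.798.
⟨E⟩ = Σ Eᵢ gᵢe^(−Eᵢ/kT) / Z = (0.00950·2.584 + 0.201·0.04264 + 0.215·0.1711) / 2.798 = 0.025 eV.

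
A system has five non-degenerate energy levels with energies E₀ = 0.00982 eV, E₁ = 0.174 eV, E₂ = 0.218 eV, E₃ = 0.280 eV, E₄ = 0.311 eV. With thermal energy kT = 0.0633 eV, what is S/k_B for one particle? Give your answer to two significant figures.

Eᵢ/kT = 0.1551, 2.749, 3.444, 4.423, 4.913.
Z = Σ e^(−Eᵢ/kT) = e^(−0.1551) + e^(−2.749) + e^(−3.444) + e^(−4.423) + e^(−4.913) = 0.8563 + 0.06399 + 0.03194 + 0.01200 + 0.007350 = 0.9716.
⟨E⟩ = Σ EᵢPᵢ = 0.03309 eV.
S/k_B = ln Z + ⟨E⟩/kT = ln(0.9716) + 0.03309/0.0633 = -0.02881 + 0.5227 = 0.49.

0.49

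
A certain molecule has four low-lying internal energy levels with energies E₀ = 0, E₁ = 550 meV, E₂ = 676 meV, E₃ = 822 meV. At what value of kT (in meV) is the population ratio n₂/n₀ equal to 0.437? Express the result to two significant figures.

820 meV

n₂/n₀ = exp[−(E₂−E₀)/kT] = 0.437.
⇒ (E₂−E₀)/kT = ln(1/0.437) = ln(2.288) = 0.8277.
kT = 676 meV / 0.8277 = 820 meV.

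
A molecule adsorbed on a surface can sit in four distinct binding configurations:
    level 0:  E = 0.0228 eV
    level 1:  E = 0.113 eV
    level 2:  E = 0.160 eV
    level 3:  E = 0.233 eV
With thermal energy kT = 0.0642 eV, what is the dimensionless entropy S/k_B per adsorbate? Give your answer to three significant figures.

Eᵢ/kT = 0.35514, 1.7601, 2.4922, 3.6293.
Z = Σ e^(−Eᵢ/kT) = e^(−0.35514) + e^(−1.7601) + e^(−2.4922) + e^(−3.6293) = 0.70108 + 0.17203 + 0.082728 + 0.026535 = 0.98237.
⟨E⟩ = Σ EᵢPᵢ = 0.055827 eV.
S/k_B = ln Z + ⟨E⟩/kT = ln(0.98237) + 0.055827/0.0642 = -0.017787 + 0.86958 = 0.852.

0.852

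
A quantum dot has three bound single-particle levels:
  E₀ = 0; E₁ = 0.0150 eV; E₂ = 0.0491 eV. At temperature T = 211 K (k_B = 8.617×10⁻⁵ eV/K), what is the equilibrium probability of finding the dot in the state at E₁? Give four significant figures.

0.2911

k_BT = 8.617×10⁻⁵ × 211 K = 0.0181819 eV.
Eᵢ/kT = 0, 0.824996, 2.70049.
Z = Σ e^(−Eᵢ/kT) = e^(−0) + e^(−0.824996) + e^(−2.70049) = 1.00000 + 0.438237 + 0.0671726 = 1.50541.
P₁ = e^(−E₁/kT) / Z = 0.438237/1.50541 = 0.2911.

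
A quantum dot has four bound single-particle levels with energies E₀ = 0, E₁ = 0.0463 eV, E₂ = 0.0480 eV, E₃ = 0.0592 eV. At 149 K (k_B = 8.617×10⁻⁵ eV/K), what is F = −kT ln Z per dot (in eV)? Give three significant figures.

-0.000759 eV

k_BT = 8.617×10⁻⁵ × 149 K = 0.012839 eV.
Eᵢ/kT = 0, 3.6062, 3.7386, 4.6110.
Z = Σ e^(−Eᵢ/kT) = e^(−0) + e^(−3.6062) + e^(−3.7386) + e^(−4.6110) = 1.0000 + 0.027155 + 0.023787 + 0.0099419 = 1.0609.
F = −kT ln Z = −0.012839 × ln(1.0609) = −0.012839 × 0.059118 = -0.000759 eV.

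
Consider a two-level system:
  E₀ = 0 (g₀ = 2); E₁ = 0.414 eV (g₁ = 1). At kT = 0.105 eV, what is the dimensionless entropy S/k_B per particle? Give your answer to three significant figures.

Eᵢ/kT = 0, 3.9429.
Z = Σ gᵢe^(−Eᵢ/kT) = 2·e^(−0) + 1·e^(−3.9429) = 2.0000 + 0.019392 = 2.0194.
⟨E⟩ = Σ EᵢPᵢ = 0.0039756 eV.
S/k_B = ln Z + ⟨E⟩/kT = ln(2.0194) + 0.0039756/0.105 = 0.70280 + 0.037863 = 0.741.

0.741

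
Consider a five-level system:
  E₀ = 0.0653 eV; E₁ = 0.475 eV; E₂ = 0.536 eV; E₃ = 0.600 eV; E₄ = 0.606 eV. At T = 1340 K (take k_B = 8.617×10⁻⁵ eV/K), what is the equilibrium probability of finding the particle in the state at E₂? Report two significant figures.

k_BT = 8.617×10⁻⁵ × 1340 K = 0.1155 eV.
Eᵢ/kT = 0.5654, 4.113, 4.641, 5.195, 5.247.
Z = Σ e^(−Eᵢ/kT) = e^(−0.5654) + e^(−4.113) + e^(−4.641) + e^(−5.195) + e^(−5.247) = 0.5681 + 0.01636 + 0.009648 + 0.005544 + 0.005263 = 0.6049.
P₂ = e^(−E₂/kT) / Z = 0.009648/0.6049 = 0.016.

0.016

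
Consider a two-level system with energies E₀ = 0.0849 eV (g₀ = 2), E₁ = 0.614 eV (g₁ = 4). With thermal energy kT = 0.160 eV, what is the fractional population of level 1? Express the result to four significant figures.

0.06826

Eᵢ/kT = 0.530625, 3.83750.
Z = Σ gᵢe^(−Eᵢ/kT) = 2·e^(−0.530625) + 4·e^(−3.83750) = 1.17647 + 0.0861896 = 1.26266.
P₁ = g₁ e^(−E₁/kT) / Z = 0.0861896/1.26266 = 0.06826.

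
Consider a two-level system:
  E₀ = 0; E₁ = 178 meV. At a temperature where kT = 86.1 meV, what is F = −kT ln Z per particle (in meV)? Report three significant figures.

-10.3 meV

Eᵢ/kT = 0, 2.0674.
Z = Σ e^(−Eᵢ/kT) = e^(−0) + e^(−2.0674) = 1.0000 + 0.12651 = 1.1265.
F = −kT ln Z = −86.1 × ln(1.1265) = −86.1 × 0.11912 = -10.3 meV.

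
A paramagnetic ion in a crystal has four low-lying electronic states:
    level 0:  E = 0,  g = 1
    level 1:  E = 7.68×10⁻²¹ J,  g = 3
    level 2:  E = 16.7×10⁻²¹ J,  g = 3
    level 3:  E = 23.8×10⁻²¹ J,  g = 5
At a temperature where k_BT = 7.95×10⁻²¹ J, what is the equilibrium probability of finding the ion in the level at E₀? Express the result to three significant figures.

Eᵢ/kT = 0, 0.96604, 2.1006, 2.9937.
Z = Σ gᵢe^(−Eᵢ/kT) = 1·e^(−0) + 3·e^(−0.96604) + 3·e^(−2.1006) + 5·e^(−2.9937) = 1.0000 + 1.1418 + 0.36715 + 0.25051 = 2.7595.
P₀ = g₀ e^(−E₀/kT) / Z = 1.0000/2.7595 = 0.362.

0.362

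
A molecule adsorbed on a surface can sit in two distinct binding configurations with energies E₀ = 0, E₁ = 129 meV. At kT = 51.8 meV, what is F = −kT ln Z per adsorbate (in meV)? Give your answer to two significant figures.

-4.1 meV

Eᵢ/kT = 0, 2.490.
Z = Σ e^(−Eᵢ/kT) = e^(−0) + e^(−2.490) = 1.000 + 0.08291 = 1.083.
F = −kT ln Z = −51.8 × ln(1.083) = −51.8 × 0.07973 = -4.1 meV.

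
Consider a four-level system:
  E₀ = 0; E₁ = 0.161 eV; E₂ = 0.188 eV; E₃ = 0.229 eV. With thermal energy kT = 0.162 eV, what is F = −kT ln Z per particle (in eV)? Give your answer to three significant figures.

-0.106 eV

Eᵢ/kT = 0, 0.99383, 1.1605, 1.4136.
Z = Σ e^(−Eᵢ/kT) = e^(−0) + e^(−0.99383) + e^(−1.1605) + e^(−1.4136) = 1.0000 + 0.37016 + 0.31333 + 0.24327 = 1.9268.
F = −kT ln Z = −0.162 × ln(1.9268) = −0.162 × 0.65586 = -0.106 eV.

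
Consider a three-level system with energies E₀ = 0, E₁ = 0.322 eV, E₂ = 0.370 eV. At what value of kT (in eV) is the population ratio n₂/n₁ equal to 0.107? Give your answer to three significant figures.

n₂/n₁ = exp[−(E₂−E₁)/kT] = 0.107.
⇒ (E₂−E₁)/kT = ln(1/0.107) = ln(9.3458) = 2.2349.
kT = 0.048 eV / 2.2349 = 0.0215 eV.

0.0215 eV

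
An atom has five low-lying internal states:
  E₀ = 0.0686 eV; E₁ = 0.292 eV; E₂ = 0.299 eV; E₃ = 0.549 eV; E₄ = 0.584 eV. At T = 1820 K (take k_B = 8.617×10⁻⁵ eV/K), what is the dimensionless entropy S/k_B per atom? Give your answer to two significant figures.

1.1

k_BT = 8.617×10⁻⁵ × 1820 K = 0.1568 eV.
Eᵢ/kT = 0.4375, 1.862, 1.907, 3.501, 3.724.
Z = Σ e^(−Eᵢ/kT) = e^(−0.4375) + e^(−1.862) + e^(−1.907) + e^(−3.501) + e^(−3.724) = 0.6456 + 0.1554 + 0.1485 + 0.03017 + 0.02414 = 1.004.
⟨E⟩ = Σ EᵢPᵢ = 0.1641 eV.
S/k_B = ln Z + ⟨E⟩/kT = ln(1.004) + 0.1641/0.1568 = 0.003992 + 1.047 = 1.1.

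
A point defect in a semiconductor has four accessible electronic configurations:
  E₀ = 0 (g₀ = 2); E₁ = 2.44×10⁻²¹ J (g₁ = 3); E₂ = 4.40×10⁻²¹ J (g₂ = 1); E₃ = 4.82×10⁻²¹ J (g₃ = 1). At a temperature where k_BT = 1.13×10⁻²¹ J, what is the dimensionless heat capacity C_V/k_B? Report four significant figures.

Eᵢ/kT = 0, 2.15929, 3.89381, 4.26549.
Z = Σ gᵢe^(−Eᵢ/kT) = 2·e^(−0) + 3·e^(−2.15929) + 1·e^(−3.89381) + 1·e^(−4.26549) = 2.00000 + 0.346221 + 0.0203676 + 0.0140450 = 2.38063.
⟨E⟩ = 0.420936, ⟨E²⟩ = 1.16855.
C_V/k_B = (⟨E²⟩ − ⟨E⟩²)/(kT)² = (1.16855 − 0.177187)/1.27690 = 0.7764.

0.7764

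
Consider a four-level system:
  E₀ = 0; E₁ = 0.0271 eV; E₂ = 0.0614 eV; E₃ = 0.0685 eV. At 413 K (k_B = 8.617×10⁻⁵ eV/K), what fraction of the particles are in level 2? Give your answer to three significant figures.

k_BT = 8.617×10⁻⁵ × 413 K = 0.035588 eV.
Eᵢ/kT = 0, 0.76149, 1.7253, 1.9248.
Z = Σ e^(−Eᵢ/kT) = e^(−0) + e^(−0.76149) + e^(−1.7253) + e^(−1.9248) = 1.0000 + 0.46697 + 0.17812 + 0.14590 = 1.7910.
P₂ = e^(−E₂/kT) / Z = 0.17812/1.7910 = 0.0995.

0.0995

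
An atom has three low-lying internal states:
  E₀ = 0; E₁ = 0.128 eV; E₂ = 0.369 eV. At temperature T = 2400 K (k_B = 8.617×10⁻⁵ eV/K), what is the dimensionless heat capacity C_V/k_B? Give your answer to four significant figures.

k_BT = 8.617×10⁻⁵ × 2400 K = 0.206808 eV.
Eᵢ/kT = 0, 0.618932, 1.78426.
Z = Σ e^(−Eᵢ/kT) = e^(−0) + e^(−0.618932) + e^(−1.78426) = 1.00000 + 0.538519 + 0.167921 = 1.70644.
⟨E⟩ = 0.0767055 eV, ⟨E²⟩ = 0.0185693 eV².
C_V/k_B = (⟨E²⟩ − ⟨E⟩²)/(kT)² = (0.0185693 − 0.00588373)/0.0427695 = 0.2966.

0.2966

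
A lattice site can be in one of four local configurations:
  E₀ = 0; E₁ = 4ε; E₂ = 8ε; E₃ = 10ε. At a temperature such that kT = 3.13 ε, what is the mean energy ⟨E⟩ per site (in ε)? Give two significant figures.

Eᵢ/kT = 0, 1.278, 2.556, 3.195.
Z = Σ e^(−Eᵢ/kT) = e^(−0) + e^(−1.278) + e^(−2.556) + e^(−3.195) = 1.000 + 0.2786 + 0.07761 + 0.04097 = 1.397.
⟨E⟩ = Σ Eᵢ e^(−Eᵢ/kT) / Z = (0·1.000 + 4·0.2786 + 8·0.07761 + 10·0.04097) / 1.397 = 1.5 ε.

1.5 ε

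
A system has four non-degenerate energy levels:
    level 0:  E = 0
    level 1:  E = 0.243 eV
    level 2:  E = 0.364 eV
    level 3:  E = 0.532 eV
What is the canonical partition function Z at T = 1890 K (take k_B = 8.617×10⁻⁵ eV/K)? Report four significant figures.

Z = 1.370

k_BT = 8.617×10⁻⁵ × 1890 K = 0.162861 eV.
Eᵢ/kT = 0, 1.49207, 2.23503, 3.26659.
Z = Σ e^(−Eᵢ/kT) = e^(−0) + e^(−1.49207) + e^(−2.23503) + e^(−3.26659) = 1.00000 + 0.224907 + 0.106989 + 0.0381363 = 1.37003.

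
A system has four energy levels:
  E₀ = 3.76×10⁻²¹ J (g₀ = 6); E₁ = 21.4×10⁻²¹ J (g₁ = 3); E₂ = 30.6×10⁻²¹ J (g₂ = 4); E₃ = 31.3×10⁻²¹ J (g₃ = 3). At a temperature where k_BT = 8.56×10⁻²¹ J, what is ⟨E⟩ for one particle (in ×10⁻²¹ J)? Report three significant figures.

5.96 ×10⁻²¹ J

Eᵢ/kT = 0.43925, 2.5000, 3.5748, 3.6565.
Z = Σ gᵢe^(−Eᵢ/kT) = 6·e^(−0.43925) + 3·e^(−2.5000) + 4·e^(−3.5748) + 3·e^(−3.6565) = 3.8671 + 0.24625 + 0.11208 + 0.077468 = 4.3029.
⟨E⟩ = Σ Eᵢ gᵢe^(−Eᵢ/kT) / Z = (3.76·3.8671 + 21.4·0.24625 + 30.6·0.11208 + 31.3·0.077468) / 4.3029 = 5.96 ×10⁻²¹ J.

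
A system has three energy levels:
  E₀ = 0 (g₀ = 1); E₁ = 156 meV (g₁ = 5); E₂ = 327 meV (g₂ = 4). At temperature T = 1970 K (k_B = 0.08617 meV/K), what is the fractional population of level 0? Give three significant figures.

0.280

k_BT = 0.08617 × 1970 K = 169.75 meV.
Eᵢ/kT = 0, 0.91900, 1.9264.
Z = Σ gᵢe^(−Eᵢ/kT) = 1·e^(−0) + 5·e^(−0.91900) + 4·e^(−1.9264) = 1.0000 + 1.9946 + 0.58269 = 3.5773.
P₀ = g₀ e^(−E₀/kT) / Z = 1.0000/3.5773 = 0.280.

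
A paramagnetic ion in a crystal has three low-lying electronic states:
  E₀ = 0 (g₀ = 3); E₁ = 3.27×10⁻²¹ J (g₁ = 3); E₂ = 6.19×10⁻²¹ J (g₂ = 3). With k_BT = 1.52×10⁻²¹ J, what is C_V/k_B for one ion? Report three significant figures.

Eᵢ/kT = 0, 2.1513, 4.0724.
Z = Σ gᵢe^(−Eᵢ/kT) = 3·e^(−0) + 3·e^(−2.1513) + 3·e^(−4.0724) = 3.0000 + 0.34900 + 0.051109 = 3.4001.
⟨E⟩ = 0.42869, ⟨E²⟩ = 1.6735.
C_V/k_B = (⟨E²⟩ − ⟨E⟩²)/(kT)² = (1.6735 − 0.18378)/2.3104 = 0.645.

0.645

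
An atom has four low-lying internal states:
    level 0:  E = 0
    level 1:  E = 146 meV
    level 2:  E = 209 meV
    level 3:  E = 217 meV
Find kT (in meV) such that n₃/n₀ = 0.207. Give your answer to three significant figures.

n₃/n₀ = exp[−(E₃−E₀)/kT] = 0.207.
⇒ (E₃−E₀)/kT = ln(1/0.207) = ln(4.8309) = 1.5750.
kT = 217 meV / 1.5750 = 138 meV.

138 meV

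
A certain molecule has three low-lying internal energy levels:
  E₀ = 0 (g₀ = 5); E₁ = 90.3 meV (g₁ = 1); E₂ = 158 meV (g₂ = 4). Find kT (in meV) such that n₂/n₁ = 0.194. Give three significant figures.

22.4 meV

n₂/n₁ = (g₂/g₁) exp[−(E₂−E₁)/kT] = 0.194.
⇒ (E₂−E₁)/kT = ln((4/1)/0.194) = ln(20.619) = 3.0262.
kT = 67.7 meV / 3.0262 = 22.4 meV.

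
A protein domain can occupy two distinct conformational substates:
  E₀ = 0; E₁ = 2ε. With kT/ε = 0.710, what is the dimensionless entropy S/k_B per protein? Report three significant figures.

0.217

Eᵢ/kT = 0, 2.8169.
Z = Σ e^(−Eᵢ/kT) = e^(−0) + e^(−2.8169) = 1.0000 + 0.059791 = 1.0598.
⟨E⟩ = Σ EᵢPᵢ = 0.11283 ε.
S/k_B = ln Z + ⟨E⟩/kT = ln(1.0598) + 0.11283/0.710 = 0.058080 + 0.15892 = 0.217.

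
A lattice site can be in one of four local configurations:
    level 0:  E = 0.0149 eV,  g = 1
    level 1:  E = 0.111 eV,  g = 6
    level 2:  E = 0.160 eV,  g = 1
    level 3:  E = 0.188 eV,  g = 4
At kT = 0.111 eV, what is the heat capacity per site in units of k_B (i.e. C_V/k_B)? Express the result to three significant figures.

0.259

Eᵢ/kT = 0.13423, 1.0000, 1.4414, 1.6937.
Z = Σ gᵢe^(−Eᵢ/kT) = 1·e^(−0.13423) + 6·e^(−1.0000) + 1·e^(−1.4414) + 4·e^(−1.6937) = 0.87439 + 2.2073 + 0.23660 + 0.73535 = 4.0536.
⟨E⟩ = 0.10710 eV, ⟨E²⟩ = 0.014663 eV².
C_V/k_B = (⟨E²⟩ − ⟨E⟩²)/(kT)² = (0.014663 − 0.011470)/0.012321 = 0.259.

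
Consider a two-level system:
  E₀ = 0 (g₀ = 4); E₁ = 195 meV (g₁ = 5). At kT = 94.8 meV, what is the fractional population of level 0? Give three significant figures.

Eᵢ/kT = 0, 2.0570.
Z = Σ gᵢe^(−Eᵢ/kT) = 4·e^(−0) + 5·e^(−2.0570) = 4.0000 + 0.63918 = 4.6392.
P₀ = g₀ e^(−E₀/kT) / Z = 4.0000/4.6392 = 0.862.

0.862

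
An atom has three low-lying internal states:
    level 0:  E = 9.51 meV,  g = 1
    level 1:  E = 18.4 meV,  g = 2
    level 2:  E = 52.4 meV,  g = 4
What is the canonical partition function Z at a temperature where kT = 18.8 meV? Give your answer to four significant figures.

Z = 1.601

Eᵢ/kT = 0.505851, 0.978723, 2.78723.
Z = Σ gᵢe^(−Eᵢ/kT) = 1·e^(−0.505851) + 2·e^(−0.978723) + 4·e^(−2.78723) = 0.602992 + 0.751581 + 0.246366 = 1.60094.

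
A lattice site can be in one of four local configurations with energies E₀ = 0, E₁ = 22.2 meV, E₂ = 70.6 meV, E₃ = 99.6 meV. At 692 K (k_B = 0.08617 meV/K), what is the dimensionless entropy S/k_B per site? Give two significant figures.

1.2

k_BT = 0.08617 × 692 K = 59.63 meV.
Eᵢ/kT = 0, 0.3723, 1.184, 1.670.
Z = Σ e^(−Eᵢ/kT) = e^(−0) + e^(−0.3723) + e^(−1.184) + e^(−1.670) = 1.000 + 0.6891 + 0.3061 + 0.1882 = 2.183.
⟨E⟩ = Σ EᵢPᵢ = 25.49 meV.
S/k_B = ln Z + ⟨E⟩/kT = ln(2.183) + 25.49/59.63 = 0.7807 + 0.4275 = 1.2.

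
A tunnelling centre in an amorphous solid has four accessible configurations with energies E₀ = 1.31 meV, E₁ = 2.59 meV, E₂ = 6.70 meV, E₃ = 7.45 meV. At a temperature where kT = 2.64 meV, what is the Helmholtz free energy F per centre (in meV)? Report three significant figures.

-0.305 meV

Eᵢ/kT = 0.49621, 0.98106, 2.5379, 2.8220.
Z = Σ e^(−Eᵢ/kT) = e^(−0.49621) + e^(−0.98106) + e^(−2.5379) + e^(−2.8220) = 0.60883 + 0.37491 + 0.079032 + 0.059487 = 1.1223.
F = −kT ln Z = −2.64 × ln(1.1223) = −2.64 × 0.11538 = -0.305 meV.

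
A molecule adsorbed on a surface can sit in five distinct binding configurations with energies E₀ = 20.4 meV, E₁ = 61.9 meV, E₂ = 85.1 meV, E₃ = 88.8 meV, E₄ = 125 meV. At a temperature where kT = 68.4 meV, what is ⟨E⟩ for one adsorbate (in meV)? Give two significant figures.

58 meV

Eᵢ/kT = 0.2982, 0.9050, 1.244, 1.298, 1.827.
Z = Σ e^(−Eᵢ/kT) = e^(−0.2982) + e^(−0.9050) + e^(−1.244) + e^(−1.298) + e^(−1.827) = 0.7422 + 0.4045 + 0.2882 + 0.2731 + 0.1609 = 1.869.
⟨E⟩ = Σ Eᵢ e^(−Eᵢ/kT) / Z = (20.4·0.7422 + 61.9·0.4045 + 85.1·0.2882 + 88.8·0.2731 + 125·0.1609) / 1.869 = 58 meV.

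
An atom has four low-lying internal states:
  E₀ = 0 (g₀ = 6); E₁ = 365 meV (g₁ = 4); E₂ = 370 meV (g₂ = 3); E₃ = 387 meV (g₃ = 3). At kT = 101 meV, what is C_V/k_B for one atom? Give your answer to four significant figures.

0.5215

Eᵢ/kT = 0, 3.61386, 3.66337, 3.83168.
Z = Σ gᵢe^(−Eᵢ/kT) = 6·e^(−0) + 4·e^(−3.61386) + 3·e^(−3.66337) + 3·e^(−3.83168) = 6.00000 + 0.107791 + 0.0769378 + 0.0650195 = 6.24975.
⟨E⟩ = 14.8763 meV, ⟨E²⟩ = 5541.21 meV².
C_V/k_B = (⟨E²⟩ − ⟨E⟩²)/(kT)² = (5541.21 − 221.304)/10201.0 = 0.5215.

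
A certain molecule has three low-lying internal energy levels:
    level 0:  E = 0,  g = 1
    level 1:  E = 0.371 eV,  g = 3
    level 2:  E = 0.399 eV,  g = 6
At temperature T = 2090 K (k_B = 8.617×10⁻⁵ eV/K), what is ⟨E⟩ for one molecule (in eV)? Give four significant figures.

k_BT = 8.617×10⁻⁵ × 2090 K = 0.180095 eV.
Eᵢ/kT = 0, 2.06002, 2.21550.
Z = Σ gᵢe^(−Eᵢ/kT) = 1·e^(−0) + 3·e^(−2.06002) + 6·e^(−2.21550) = 1.00000 + 0.382354 + 0.654594 = 2.03695.
⟨E⟩ = Σ Eᵢ gᵢe^(−Eᵢ/kT) / Z = (0·1.00000 + 0.371·0.382354 + 0.399·0.654594) / 2.03695 = 0.1979 eV.

0.1979 eV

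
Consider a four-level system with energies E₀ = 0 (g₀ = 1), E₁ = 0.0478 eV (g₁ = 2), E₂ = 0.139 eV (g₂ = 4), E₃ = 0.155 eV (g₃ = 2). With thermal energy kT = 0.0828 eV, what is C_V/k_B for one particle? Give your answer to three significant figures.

0.511

Eᵢ/kT = 0, 0.57729, 1.6787, 1.8720.
Z = Σ gᵢe^(−Eᵢ/kT) = 1·e^(−0) + 2·e^(−0.57729) + 4·e^(−1.6787) + 2·e^(−1.8720) = 1.0000 + 1.1228 + 0.74647 + 0.30763 = 3.1769.
⟨E⟩ = 0.064564 eV, ⟨E²⟩ = 0.0076738 eV².
C_V/k_B = (⟨E²⟩ − ⟨E⟩²)/(kT)² = (0.0076738 − 0.0041685)/0.0068558 = 0.511.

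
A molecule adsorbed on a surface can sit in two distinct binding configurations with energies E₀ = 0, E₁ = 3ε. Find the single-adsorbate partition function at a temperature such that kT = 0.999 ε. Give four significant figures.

Z = 1.050

Eᵢ/kT = 0, 3.00300.
Z = Σ e^(−Eᵢ/kT) = e^(−0) + e^(−3.00300) = 1.00000 + 0.0496379 = 1.04964.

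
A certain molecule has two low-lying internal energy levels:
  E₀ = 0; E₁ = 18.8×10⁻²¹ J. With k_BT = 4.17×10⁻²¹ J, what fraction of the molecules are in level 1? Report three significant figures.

0.0109

Eᵢ/kT = 0, 4.5084.
Z = Σ e^(−Eᵢ/kT) = e^(−0) + e^(−4.5084) = 1.0000 + 0.011016 = 1.0110.
P₁ = e^(−E₁/kT) / Z = 0.011016/1.0110 = 0.0109.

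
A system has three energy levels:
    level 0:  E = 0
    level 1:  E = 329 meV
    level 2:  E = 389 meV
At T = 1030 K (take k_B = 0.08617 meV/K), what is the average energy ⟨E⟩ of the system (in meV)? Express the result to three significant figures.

12.5 meV

k_BT = 0.08617 × 1030 K = 88.755 meV.
Eᵢ/kT = 0, 3.7068, 4.3829.
Z = Σ e^(−Eᵢ/kT) = e^(−0) + e^(−3.7068) + e^(−4.3829) = 1.0000 + 0.024556 + 0.012489 = 1.0370.
⟨E⟩ = Σ Eᵢ e^(−Eᵢ/kT) / Z = (0·1.0000 + 329·0.024556 + 389·0.012489) / 1.0370 = 12.5 meV.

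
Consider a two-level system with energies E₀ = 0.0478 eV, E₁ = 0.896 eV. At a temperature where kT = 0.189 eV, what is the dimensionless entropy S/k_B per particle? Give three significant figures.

Eᵢ/kT = 0.25291, 4.7407.
Z = Σ e^(−Eᵢ/kT) = e^(−0.25291) + e^(−4.7407) = 0.77654 + 0.0087325 = 0.78527.
⟨E⟩ = Σ EᵢPᵢ = 0.057232 eV.
S/k_B = ln Z + ⟨E⟩/kT = ln(0.78527) + 0.057232/0.189 = -0.24173 + 0.30281 = 0.0611.

0.0611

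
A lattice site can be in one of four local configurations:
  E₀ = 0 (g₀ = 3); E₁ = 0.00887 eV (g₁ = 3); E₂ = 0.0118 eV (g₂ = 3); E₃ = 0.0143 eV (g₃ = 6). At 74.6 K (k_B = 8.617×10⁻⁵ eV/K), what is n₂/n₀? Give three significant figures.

k_BT = 8.617×10⁻⁵ × 74.6 K = 0.0064283 eV.
n₂/n₀ = (g₂/g₀) exp[−(E₂−E₀)/kT] = (3/3) × exp(−(0.0118 eV)/(0.0064283 eV)) = (3/3) × exp(-1.8356) = 0.160.

0.160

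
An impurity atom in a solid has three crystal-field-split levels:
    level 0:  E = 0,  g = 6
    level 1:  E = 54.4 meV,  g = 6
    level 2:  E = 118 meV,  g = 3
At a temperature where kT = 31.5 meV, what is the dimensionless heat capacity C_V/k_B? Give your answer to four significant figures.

Eᵢ/kT = 0, 1.72698, 3.74603.
Z = Σ gᵢe^(−Eᵢ/kT) = 6·e^(−0) + 6·e^(−1.72698) + 3·e^(−3.74603) = 6.00000 + 1.06692 + 0.0708339 = 7.13775.
⟨E⟩ = 9.30249 meV, ⟨E²⟩ = 580.532 meV².
C_V/k_B = (⟨E²⟩ − ⟨E⟩²)/(kT)² = (580.532 − 86.5363)/992.250 = 0.4979.

0.4979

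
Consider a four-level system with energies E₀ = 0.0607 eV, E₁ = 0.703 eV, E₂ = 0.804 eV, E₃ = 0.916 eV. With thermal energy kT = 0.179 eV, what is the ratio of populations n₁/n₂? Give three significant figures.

1.76

n₁/n₂ = exp[−(E₁−E₂)/kT] = exp(−(-0.101 eV)/(0.179 eV)) = exp(0.56425) = 1.76.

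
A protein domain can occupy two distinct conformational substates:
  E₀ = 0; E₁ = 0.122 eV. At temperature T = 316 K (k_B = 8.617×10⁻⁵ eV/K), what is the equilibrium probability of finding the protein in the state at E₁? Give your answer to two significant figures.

k_BT = 8.617×10⁻⁵ × 316 K = 0.02723 eV.
Eᵢ/kT = 0, 4.480.
Z = Σ e^(−Eᵢ/kT) = e^(−0) + e^(−4.480) = 1.000 + 0.01133 = 1.011.
P₁ = e^(−E₁/kT) / Z = 0.01133/1.011 = 0.011.

0.011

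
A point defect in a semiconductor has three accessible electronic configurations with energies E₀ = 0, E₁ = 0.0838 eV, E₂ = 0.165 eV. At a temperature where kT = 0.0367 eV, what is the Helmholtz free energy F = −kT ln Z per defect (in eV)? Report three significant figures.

Eᵢ/kT = 0, 2.2834, 4.4959.
Z = Σ e^(−Eᵢ/kT) = e^(−0) + e^(−2.2834) + e^(−4.4959) = 1.0000 + 0.10194 + 0.011155 = 1.1131.
F = −kT ln Z = −0.0367 × ln(1.1131) = −0.0367 × 0.10715 = -0.00393 eV.

-0.00393 eV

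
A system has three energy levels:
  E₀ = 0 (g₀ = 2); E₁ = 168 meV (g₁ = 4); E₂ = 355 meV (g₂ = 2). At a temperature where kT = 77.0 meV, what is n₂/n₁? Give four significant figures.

0.04408

n₂/n₁ = (g₂/g₁) exp[−(E₂−E₁)/kT] = (2/4) × exp(−(187 meV)/(77.0 meV)) = (2/4) × exp(-2.42857) = 0.04408.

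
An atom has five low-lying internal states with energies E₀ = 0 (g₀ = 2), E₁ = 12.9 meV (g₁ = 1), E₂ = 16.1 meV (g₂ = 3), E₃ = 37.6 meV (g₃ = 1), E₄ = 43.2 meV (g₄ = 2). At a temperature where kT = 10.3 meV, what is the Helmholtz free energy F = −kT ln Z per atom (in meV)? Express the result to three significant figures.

Eᵢ/kT = 0, 1.2524, 1.5631, 3.6505, 4.1942.
Z = Σ gᵢe^(−Eᵢ/kT) = 2·e^(−0) + 1·e^(−1.2524) + 3·e^(−1.5631) + 1·e^(−3.6505) + 2·e^(−4.1942) = 2.0000 + 0.28582 + 0.62846 + 0.025978 + 0.030166 = 2.9704.
F = −kT ln Z = −10.3 × ln(2.9704) = −10.3 × 1.0887 = -11.2 meV.

-11.2 meV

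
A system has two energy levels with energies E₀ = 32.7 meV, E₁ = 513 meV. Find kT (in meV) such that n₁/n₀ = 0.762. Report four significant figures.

n₁/n₀ = exp[−(E₁−E₀)/kT] = 0.762.
⇒ (E₁−E₀)/kT = ln(1/0.762) = ln(1.31234) = 0.271812.
kT = 480.3 meV / 0.271812 = 1767 meV.

1767 meV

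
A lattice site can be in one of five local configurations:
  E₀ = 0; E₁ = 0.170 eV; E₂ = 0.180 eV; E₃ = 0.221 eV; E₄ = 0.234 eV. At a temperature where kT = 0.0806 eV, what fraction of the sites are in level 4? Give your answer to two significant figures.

0.041

Eᵢ/kT = 0, 2.109, 2.233, 2.742, 2.903.
Z = Σ e^(−Eᵢ/kT) = e^(−0) + e^(−2.109) + e^(−2.233) + e^(−2.742) + e^(−2.903) = 1.000 + 0.1214 + 0.1072 + 0.06444 + 0.05486 = 1.348.
P₄ = e^(−E₄/kT) / Z = 0.05486/1.348 = 0.041.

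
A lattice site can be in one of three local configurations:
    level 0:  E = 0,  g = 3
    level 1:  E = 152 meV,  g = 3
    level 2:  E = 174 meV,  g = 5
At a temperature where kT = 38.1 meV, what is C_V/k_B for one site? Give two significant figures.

0.61

Eᵢ/kT = 0, 3.990, 4.567.
Z = Σ gᵢe^(−Eᵢ/kT) = 3·e^(−0) + 3·e^(−3.990) + 5·e^(−4.567) = 3.000 + 0.05550 + 0.05195 = 3.107.
⟨E⟩ = 5.624 meV, ⟨E²⟩ = 918.9 meV².
C_V/k_B = (⟨E²⟩ − ⟨E⟩²)/(kT)² = (918.9 − 31.63)/1452 = 0.61.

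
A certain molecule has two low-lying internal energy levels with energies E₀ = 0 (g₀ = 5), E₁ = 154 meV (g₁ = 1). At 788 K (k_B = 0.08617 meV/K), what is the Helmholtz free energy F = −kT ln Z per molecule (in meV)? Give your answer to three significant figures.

k_BT = 0.08617 × 788 K = 67.902 meV.
Eᵢ/kT = 0, 2.2680.
Z = Σ gᵢe^(−Eᵢ/kT) = 5·e^(−0) + 1·e^(−2.2680) = 5.0000 + 0.10352 = 5.1035.
F = −kT ln Z = −67.902 × ln(5.1035) = −67.902 × 1.6299 = -111 meV.

-111 meV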